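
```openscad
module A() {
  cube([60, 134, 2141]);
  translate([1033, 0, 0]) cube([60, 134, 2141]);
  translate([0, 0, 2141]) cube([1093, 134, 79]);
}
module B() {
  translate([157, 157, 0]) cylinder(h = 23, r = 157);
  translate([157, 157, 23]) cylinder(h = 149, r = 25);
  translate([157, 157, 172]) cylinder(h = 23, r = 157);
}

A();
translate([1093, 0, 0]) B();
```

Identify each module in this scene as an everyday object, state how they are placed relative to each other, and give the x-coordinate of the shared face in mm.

A is a door frame. B is a spool. The spool is against the door frame's +x side, with their −y faces flush. The x-coordinate of the shared face is 1093 mm.

The door frame's +x face and the spool's −x face are both at x = 1093 mm.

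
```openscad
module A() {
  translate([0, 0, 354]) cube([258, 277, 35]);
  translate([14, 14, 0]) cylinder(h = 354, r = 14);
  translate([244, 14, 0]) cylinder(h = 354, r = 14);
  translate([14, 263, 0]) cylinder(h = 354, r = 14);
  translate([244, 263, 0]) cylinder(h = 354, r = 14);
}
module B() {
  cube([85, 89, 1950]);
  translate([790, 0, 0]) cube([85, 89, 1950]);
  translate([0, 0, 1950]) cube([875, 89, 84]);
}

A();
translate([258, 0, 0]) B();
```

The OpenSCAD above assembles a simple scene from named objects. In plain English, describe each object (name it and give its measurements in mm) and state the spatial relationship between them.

A is a simple wooden stool: a rectangular seat 258 mm (x) by 277 mm (y), 35 mm thick, top face at z = 389 mm, on four round legs, each 28 mm in diameter. The legs rest on z = 0, each leg's axis is inset half a diameter from the nearest pair of seat edges (so the leg's bounding box is flush with the corner).

B is a door frame. The clear opening is 705 mm wide and 1950 mm high. Two 85 mm wide jambs, 89 mm deep, stand either side of the opening from the floor to the top of the opening. A 84 mm thick head sits across the top of both jambs, spanning the full outside width of the frame.

The door frame is against the stool's +x side, with their −y faces flush.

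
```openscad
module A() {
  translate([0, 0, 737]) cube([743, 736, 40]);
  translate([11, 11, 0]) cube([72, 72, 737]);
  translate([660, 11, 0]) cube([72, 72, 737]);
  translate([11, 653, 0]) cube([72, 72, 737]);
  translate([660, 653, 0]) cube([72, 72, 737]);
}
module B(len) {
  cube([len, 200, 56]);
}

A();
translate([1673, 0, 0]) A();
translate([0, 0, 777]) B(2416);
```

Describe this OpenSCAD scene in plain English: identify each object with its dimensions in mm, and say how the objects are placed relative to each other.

A is a rectangular dining table. The top is 743×736×40 mm with its upper surface at z = 777 mm. It stands on four 72×72 mm square legs, each inset 11 mm from the nearest pair of top edges, running from the floor to the underside of the top.

B is a rectangular beam 2416 mm long (x), 200 mm deep (y), 56 mm thick (z).

The beam spans the tops of two tables placed 930 mm apart, resting at z = 777 mm.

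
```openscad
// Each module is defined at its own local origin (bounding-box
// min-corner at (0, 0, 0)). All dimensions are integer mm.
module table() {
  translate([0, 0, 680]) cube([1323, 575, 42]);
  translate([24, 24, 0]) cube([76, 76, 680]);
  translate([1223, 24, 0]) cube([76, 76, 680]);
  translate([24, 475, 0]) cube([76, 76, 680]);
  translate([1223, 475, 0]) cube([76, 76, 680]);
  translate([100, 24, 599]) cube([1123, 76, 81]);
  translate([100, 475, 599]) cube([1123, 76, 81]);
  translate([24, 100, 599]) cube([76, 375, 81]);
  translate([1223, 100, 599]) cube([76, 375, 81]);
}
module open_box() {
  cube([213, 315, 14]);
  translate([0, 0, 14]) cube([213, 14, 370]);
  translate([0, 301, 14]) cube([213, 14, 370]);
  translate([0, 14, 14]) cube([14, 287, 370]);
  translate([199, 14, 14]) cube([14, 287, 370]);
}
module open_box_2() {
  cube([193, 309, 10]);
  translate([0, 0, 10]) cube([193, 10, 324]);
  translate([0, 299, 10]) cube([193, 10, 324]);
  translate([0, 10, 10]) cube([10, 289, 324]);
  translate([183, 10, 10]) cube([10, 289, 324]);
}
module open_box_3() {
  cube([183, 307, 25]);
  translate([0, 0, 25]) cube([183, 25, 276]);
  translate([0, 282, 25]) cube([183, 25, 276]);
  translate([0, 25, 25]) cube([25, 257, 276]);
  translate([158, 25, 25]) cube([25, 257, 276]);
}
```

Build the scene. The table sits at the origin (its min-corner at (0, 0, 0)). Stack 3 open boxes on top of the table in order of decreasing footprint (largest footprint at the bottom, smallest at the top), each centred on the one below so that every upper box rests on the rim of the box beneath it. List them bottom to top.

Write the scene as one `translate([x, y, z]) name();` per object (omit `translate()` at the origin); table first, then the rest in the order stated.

table();
translate([555, 130, 722]) open_box();
translate([565, 133, 1106]) open_box_2();
translate([570, 134, 1440]) open_box_3();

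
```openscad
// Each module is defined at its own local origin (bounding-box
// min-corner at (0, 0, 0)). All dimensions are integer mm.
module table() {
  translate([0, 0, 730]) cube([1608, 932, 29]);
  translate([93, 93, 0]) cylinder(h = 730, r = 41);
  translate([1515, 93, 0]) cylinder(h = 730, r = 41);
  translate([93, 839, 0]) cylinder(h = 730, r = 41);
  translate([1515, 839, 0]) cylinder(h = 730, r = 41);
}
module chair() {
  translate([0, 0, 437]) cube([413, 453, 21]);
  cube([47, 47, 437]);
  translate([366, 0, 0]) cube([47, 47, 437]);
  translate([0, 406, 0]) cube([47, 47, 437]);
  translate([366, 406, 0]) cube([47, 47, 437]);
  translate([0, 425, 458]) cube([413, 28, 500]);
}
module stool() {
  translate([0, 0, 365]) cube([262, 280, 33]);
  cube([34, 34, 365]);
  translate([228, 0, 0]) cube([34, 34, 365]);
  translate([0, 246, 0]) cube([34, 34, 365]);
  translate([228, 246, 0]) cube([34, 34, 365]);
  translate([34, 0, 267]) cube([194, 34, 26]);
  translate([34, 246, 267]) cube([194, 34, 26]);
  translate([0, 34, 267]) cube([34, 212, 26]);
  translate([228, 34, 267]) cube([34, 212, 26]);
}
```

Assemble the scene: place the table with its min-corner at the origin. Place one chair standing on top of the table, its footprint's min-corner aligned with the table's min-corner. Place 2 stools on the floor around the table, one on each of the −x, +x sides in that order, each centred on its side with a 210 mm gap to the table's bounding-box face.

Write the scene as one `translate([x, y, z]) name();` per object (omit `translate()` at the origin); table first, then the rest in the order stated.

table();
translate([0, 0, 759]) chair();
translate([-472, 326, 0]) stool();
translate([1818, 326, 0]) stool();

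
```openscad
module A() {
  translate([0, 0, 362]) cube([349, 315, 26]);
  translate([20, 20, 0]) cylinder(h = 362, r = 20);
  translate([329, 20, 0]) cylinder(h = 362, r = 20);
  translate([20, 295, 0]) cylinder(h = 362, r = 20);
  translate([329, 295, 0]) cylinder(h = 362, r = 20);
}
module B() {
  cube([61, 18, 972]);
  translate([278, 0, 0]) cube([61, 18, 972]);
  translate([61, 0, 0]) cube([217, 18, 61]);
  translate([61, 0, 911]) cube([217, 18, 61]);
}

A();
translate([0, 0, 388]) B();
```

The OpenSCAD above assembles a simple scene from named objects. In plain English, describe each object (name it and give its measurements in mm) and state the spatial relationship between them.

A is a four-legged stool. The seat is 349×315 mm, 26 mm thick, top at z = 388 mm. It stands on four round legs, each 40 mm in diameter, from z = 0 to the seat underside, each leg's axis is inset half a diameter from the nearest pair of seat edges (so the leg's bounding box is flush with the corner).

B is a rectangular picture frame lying in the x–z plane (depth along y). The opening is 217 mm wide (x) by 850 mm tall (z), surrounded by a border 61 mm wide on all four sides. The frame is 18 mm deep and is made of two full-height vertical stiles with two horizontal rails fitted between them.

The picture frame is on top of the stool.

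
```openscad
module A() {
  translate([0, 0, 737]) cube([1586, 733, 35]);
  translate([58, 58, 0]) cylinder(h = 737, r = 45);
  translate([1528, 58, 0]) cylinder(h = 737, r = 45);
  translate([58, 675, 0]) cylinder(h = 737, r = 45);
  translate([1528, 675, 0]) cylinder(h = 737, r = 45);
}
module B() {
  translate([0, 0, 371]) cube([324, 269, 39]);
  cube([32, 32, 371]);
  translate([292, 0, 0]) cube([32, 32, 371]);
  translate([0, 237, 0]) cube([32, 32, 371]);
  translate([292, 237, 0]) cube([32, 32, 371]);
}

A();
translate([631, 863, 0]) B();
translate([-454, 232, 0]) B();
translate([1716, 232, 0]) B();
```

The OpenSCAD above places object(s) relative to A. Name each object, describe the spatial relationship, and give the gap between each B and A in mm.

A is a table. B is a stool. Three stools sit around the table at the +y, −x, +x sides. The gap between each stool and the table is 130 mm.

Each stool's nearest face is 130 mm from the table's bounding box.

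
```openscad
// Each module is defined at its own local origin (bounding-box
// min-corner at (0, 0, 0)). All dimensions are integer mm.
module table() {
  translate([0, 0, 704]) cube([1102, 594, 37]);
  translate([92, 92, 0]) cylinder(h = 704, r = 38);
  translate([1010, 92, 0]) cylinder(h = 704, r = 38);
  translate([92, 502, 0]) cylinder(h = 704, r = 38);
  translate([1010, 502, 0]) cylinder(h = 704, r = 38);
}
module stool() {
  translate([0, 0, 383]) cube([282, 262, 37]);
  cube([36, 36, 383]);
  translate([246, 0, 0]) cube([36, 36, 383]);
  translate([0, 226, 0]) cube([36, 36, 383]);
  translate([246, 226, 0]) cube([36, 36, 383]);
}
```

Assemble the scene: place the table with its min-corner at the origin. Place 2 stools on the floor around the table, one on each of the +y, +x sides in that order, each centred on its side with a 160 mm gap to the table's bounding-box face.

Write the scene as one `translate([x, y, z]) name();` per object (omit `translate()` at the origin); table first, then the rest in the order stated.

table();
translate([410, 754, 0]) stool();
translate([1262, 166, 0]) stool();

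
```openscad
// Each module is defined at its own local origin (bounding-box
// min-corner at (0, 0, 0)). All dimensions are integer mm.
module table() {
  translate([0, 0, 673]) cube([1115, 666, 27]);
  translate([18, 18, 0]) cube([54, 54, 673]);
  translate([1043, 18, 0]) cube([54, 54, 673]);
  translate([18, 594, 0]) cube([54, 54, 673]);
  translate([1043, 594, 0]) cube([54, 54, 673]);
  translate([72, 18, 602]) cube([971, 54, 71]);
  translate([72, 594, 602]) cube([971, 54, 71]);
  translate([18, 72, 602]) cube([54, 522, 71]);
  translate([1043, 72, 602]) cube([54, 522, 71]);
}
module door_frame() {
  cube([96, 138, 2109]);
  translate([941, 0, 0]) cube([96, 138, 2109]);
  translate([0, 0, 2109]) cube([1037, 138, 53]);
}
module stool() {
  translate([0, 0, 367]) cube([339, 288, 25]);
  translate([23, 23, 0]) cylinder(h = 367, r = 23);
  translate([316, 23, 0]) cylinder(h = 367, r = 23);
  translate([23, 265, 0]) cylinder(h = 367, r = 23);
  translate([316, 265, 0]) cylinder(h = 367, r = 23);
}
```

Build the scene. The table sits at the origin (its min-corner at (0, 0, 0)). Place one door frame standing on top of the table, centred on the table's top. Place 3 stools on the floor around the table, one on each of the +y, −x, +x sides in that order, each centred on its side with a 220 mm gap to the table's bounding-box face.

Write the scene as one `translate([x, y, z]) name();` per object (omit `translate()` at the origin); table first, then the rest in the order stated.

table();
translate([39, 264, 700]) door_frame();
translate([388, 886, 0]) stool();
translate([-559, 189, 0]) stool();
translate([1335, 189, 0]) stool();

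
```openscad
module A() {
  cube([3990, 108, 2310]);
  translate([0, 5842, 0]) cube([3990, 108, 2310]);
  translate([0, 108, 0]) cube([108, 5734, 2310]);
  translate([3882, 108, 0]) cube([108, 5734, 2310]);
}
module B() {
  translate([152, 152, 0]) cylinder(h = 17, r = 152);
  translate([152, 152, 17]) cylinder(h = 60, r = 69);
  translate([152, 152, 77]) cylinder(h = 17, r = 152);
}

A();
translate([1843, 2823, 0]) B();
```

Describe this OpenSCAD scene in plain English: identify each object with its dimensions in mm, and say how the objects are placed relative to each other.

A is the wall frame of a small rectangular building: four walls, each 2310 mm tall and 108 mm thick, enclosing a footprint 3990 mm (x) by 5950 mm (y) outside-to-outside, with no floor or roof. The front and back walls (the −y and +y sides) span the full width; the two side walls fit between them.

B is a spool: two coaxial disc flanges of radius 152 mm and thickness 17 mm, joined by a core cylinder of radius 69 mm and height 60 mm. The lower flange rests on z = 0 and the three cylinders share a vertical axis.

The spool sits inside the house frame, centred.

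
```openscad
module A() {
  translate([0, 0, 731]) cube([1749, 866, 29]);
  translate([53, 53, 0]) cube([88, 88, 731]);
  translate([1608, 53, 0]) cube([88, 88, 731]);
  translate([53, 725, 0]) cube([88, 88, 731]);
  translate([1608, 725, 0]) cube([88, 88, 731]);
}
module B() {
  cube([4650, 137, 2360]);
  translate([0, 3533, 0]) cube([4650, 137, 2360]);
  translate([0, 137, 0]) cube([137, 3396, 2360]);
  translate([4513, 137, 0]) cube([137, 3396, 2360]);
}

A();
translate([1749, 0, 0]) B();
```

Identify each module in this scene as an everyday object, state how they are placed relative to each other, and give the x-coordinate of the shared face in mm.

The table's +x face and the house frame's −x face are both at x = 1749 mm.

A is a table. B is a house frame. The house frame is against the table's +x side, with their −y faces flush. The x-coordinate of the shared face is 1749 mm.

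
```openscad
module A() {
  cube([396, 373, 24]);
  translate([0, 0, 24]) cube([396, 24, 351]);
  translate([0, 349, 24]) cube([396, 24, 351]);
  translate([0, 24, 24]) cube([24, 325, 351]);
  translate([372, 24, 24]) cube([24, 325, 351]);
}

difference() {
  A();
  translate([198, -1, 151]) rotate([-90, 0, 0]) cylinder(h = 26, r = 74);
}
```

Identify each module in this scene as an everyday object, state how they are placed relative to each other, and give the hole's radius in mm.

The subtracted cylinder has r = 74 mm.

A is an open box. The open box has a circular hole through its front wall. The hole's radius is 74 mm.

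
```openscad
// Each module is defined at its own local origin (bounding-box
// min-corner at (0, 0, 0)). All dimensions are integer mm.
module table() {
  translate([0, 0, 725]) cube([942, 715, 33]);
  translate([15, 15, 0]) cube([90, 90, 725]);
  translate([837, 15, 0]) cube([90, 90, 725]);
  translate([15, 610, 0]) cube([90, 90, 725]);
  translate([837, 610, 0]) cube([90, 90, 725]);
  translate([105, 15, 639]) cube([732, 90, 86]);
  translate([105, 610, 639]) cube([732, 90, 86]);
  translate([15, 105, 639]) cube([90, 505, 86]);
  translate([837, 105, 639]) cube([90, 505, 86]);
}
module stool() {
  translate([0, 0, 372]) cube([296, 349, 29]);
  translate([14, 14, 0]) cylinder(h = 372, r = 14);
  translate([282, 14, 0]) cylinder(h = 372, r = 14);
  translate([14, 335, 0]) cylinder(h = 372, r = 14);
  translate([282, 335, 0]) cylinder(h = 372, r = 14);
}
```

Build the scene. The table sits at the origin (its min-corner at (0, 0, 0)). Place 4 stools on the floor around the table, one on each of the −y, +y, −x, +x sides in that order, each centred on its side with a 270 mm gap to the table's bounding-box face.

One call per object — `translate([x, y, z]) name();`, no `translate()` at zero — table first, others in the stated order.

table();
translate([323, -619, 0]) stool();
translate([323, 985, 0]) stool();
translate([-566, 183, 0]) stool();
translate([1212, 183, 0]) stool();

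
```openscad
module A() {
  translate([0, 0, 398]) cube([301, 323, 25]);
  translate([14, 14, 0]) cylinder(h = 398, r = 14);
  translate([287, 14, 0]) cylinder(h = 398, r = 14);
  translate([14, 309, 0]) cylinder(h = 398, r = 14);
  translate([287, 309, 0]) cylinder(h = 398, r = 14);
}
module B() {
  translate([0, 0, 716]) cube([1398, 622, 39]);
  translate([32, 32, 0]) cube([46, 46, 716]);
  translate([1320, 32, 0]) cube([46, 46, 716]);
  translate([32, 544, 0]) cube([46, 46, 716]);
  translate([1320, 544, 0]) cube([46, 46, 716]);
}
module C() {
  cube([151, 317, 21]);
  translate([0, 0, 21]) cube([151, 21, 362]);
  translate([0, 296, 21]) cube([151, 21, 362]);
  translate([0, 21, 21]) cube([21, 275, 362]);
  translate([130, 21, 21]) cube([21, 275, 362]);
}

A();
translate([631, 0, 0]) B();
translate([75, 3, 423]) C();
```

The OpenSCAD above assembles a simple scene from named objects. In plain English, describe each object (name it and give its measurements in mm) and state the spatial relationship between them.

A is a four-legged stool. The seat is a 301×323×25 mm slab whose top surface is at z = 423 mm; four round legs, each 28 mm in diameter, run from the floor (z = 0) to the underside of the seat, each leg's axis is inset half a diameter from the nearest pair of seat edges (so the leg's bounding box is flush with the corner).

B is a table: top 1398 mm (x) × 622 mm (y), 39 mm thick, upper face at z = 755 mm, on four 46×46 mm square legs, each inset 32 mm from the nearest pair of top edges, running from z = 0 to the bottom of the top.

C is an open-topped rectangular box: outside dimensions 151×317×383 mm, with a uniform wall and base thickness of 21 mm. The base is a full 151×317 slab on the floor; four walls sit on top of the base. The front and back walls (the −y and +y sides) span the full width; the two side walls fit between them.

The table is on the floor beside the stool on its +x side. The open box is on top of the stool, centred.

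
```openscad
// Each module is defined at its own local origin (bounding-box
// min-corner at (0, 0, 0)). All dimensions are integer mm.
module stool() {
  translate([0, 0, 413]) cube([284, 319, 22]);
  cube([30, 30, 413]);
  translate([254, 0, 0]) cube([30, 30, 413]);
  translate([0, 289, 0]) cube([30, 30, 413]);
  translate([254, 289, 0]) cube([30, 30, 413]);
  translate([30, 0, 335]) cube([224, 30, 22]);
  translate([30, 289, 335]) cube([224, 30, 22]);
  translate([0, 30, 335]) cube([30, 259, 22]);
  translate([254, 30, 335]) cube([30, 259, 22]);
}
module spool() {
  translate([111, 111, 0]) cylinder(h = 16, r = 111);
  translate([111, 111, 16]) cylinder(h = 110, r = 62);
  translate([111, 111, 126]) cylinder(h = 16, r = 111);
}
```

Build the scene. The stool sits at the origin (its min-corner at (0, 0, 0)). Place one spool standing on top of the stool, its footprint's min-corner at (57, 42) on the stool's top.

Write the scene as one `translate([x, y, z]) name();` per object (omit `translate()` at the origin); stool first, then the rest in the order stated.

stool();
translate([57, 42, 435]) spool();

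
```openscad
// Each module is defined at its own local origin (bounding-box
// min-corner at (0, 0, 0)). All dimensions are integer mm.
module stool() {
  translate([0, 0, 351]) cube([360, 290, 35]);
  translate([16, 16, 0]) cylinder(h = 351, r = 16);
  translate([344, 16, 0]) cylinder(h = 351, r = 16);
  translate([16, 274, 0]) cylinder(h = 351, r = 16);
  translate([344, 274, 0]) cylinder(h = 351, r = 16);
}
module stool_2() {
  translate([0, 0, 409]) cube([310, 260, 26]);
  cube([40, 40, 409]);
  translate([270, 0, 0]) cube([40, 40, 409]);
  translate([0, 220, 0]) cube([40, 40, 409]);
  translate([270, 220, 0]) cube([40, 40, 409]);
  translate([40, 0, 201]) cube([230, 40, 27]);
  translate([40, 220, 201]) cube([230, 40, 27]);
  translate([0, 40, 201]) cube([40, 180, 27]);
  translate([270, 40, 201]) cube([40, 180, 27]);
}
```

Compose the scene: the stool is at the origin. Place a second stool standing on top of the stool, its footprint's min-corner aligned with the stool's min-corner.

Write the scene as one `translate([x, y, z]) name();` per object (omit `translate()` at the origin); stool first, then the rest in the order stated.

stool();
translate([0, 0, 386]) stool_2();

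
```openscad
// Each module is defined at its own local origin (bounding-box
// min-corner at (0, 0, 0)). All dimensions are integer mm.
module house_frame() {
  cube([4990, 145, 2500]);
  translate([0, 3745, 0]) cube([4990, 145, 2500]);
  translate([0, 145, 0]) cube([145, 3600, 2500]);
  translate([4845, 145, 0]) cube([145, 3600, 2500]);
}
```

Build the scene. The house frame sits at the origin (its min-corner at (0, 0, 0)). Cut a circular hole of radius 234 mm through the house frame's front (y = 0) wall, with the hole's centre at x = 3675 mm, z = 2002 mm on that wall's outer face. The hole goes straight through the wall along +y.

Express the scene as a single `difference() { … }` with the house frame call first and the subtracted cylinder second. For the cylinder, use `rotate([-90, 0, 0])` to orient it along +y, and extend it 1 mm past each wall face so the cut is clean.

difference() {
  house_frame();
  translate([3675, -1, 2002]) rotate([-90, 0, 0]) cylinder(h = 147, r = 234);
}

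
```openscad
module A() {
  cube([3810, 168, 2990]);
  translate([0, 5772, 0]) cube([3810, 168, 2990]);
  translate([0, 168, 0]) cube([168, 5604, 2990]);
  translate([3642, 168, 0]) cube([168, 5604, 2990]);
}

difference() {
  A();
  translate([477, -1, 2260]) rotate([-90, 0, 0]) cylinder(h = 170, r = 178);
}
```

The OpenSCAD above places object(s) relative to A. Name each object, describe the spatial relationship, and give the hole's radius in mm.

A is a house frame. The house frame has a circular hole through its front wall. The hole's radius is 178 mm.

The subtracted cylinder has r = 178 mm.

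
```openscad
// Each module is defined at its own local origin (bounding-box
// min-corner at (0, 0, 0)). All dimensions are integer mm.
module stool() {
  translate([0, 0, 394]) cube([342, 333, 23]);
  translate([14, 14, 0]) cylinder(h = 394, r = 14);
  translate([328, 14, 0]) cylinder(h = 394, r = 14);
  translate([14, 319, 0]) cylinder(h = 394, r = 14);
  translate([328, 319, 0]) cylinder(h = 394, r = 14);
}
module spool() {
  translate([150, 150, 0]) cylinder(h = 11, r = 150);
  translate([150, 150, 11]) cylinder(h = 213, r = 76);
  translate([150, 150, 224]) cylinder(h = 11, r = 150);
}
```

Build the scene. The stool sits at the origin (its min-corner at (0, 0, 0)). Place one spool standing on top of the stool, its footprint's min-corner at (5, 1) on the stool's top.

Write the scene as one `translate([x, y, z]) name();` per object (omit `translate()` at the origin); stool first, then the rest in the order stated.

stool();
translate([5, 1, 417]) spool();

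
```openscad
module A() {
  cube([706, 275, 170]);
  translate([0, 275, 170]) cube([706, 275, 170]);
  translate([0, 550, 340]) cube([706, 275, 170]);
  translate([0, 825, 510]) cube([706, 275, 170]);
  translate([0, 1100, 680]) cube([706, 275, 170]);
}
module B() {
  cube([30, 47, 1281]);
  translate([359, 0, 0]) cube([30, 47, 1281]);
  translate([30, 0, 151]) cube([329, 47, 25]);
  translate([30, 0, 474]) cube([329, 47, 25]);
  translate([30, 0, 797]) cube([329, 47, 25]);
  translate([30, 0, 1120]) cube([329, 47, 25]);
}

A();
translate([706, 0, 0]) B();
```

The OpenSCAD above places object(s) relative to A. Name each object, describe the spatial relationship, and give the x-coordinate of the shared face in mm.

A is a staircase. B is a ladder. The ladder is against the staircase's +x side, with their −y faces flush. The x-coordinate of the shared face is 706 mm.

The staircase's +x face and the ladder's −x face are both at x = 706 mm.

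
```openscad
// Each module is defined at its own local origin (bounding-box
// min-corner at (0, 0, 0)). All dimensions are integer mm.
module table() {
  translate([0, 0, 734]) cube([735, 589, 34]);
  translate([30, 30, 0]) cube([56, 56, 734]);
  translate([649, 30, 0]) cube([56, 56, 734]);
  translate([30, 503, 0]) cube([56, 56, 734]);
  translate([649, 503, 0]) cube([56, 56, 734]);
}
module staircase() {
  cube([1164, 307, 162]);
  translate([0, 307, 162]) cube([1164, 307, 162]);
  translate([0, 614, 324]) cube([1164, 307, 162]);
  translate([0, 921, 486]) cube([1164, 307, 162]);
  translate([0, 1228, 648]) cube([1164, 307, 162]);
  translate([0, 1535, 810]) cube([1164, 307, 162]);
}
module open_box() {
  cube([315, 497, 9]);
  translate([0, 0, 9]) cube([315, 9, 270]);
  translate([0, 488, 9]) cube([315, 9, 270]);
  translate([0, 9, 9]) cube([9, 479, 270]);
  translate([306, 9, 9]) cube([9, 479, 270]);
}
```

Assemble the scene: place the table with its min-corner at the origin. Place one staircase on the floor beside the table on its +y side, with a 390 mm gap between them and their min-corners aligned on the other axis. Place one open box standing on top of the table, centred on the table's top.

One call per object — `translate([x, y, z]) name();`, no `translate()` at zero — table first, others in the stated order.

table();
translate([0, 979, 0]) staircase();
translate([210, 46, 768]) open_box();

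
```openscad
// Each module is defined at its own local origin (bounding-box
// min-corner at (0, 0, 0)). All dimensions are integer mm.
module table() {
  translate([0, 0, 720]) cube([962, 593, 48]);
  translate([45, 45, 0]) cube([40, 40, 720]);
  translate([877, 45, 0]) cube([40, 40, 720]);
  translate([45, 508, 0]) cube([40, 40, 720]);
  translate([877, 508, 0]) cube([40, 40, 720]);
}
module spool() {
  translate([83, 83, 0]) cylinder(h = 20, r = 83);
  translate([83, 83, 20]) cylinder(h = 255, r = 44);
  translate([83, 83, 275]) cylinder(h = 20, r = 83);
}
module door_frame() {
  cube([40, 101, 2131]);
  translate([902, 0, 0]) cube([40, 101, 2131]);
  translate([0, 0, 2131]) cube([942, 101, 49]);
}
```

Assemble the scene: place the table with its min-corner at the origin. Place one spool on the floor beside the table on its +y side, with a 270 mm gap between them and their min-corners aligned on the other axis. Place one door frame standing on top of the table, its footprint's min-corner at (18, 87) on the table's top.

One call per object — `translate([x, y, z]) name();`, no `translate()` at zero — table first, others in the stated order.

table();
translate([0, 863, 0]) spool();
translate([18, 87, 768]) door_frame();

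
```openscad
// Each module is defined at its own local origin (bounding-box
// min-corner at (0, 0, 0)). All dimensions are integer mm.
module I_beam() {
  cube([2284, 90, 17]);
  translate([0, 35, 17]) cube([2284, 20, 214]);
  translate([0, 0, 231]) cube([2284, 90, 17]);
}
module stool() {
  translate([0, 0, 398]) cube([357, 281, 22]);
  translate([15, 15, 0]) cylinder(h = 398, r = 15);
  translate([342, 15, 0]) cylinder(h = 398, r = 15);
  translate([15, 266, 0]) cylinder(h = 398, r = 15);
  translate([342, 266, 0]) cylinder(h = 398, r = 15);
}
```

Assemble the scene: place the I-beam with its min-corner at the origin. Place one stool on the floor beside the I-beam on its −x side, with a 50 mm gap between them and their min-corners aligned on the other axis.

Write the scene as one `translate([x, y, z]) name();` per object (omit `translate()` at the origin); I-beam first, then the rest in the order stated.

I_beam();
translate([-407, 0, 0]) stool();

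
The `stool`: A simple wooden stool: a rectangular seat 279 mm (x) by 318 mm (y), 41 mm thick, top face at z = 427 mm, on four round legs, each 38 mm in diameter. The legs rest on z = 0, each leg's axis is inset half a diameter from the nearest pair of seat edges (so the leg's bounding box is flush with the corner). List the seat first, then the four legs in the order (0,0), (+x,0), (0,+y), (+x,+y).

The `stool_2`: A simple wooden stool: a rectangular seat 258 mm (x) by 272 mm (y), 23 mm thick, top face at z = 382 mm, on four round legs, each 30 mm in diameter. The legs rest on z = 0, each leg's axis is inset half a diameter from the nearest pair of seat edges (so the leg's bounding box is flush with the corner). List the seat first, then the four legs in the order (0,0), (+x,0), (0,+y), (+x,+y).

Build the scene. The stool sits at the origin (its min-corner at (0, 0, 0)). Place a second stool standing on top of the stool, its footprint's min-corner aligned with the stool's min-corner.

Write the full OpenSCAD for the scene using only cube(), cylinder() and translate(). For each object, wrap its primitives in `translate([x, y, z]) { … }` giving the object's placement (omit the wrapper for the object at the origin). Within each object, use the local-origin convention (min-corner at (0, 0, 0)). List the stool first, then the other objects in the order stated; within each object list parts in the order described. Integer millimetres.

translate([0, 0, 386]) cube([279, 318, 41]);
translate([19, 19, 0]) cylinder(h = 386, r = 19);
translate([260, 19, 0]) cylinder(h = 386, r = 19);
translate([19, 299, 0]) cylinder(h = 386, r = 19);
translate([260, 299, 0]) cylinder(h = 386, r = 19);
translate([0, 0, 427]) {
  translate([0, 0, 359]) cube([258, 272, 23]);
  translate([15, 15, 0]) cylinder(h = 359, r = 15);
  translate([243, 15, 0]) cylinder(h = 359, r = 15);
  translate([15, 257, 0]) cylinder(h = 359, r = 15);
  translate([243, 257, 0]) cylinder(h = 359, r = 15);
}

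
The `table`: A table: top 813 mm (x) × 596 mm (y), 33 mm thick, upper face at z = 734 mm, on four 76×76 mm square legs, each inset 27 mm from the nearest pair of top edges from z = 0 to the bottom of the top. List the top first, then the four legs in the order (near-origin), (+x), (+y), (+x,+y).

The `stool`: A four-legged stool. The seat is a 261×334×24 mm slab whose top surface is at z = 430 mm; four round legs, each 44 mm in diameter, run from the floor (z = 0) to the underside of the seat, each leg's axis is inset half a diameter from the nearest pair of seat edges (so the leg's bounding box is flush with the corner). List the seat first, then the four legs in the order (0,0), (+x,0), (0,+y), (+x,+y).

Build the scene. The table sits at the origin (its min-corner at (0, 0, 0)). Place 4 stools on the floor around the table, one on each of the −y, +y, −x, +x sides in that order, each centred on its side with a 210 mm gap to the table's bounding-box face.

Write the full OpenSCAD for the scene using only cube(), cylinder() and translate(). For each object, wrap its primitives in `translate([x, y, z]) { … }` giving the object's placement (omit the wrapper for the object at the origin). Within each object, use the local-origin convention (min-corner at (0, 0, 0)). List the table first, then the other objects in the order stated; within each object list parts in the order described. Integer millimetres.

translate([0, 0, 701]) cube([813, 596, 33]);
translate([27, 27, 0]) cube([76, 76, 701]);
translate([710, 27, 0]) cube([76, 76, 701]);
translate([27, 493, 0]) cube([76, 76, 701]);
translate([710, 493, 0]) cube([76, 76, 701]);
translate([276, -544, 0]) {
  translate([0, 0, 406]) cube([261, 334, 24]);
  translate([22, 22, 0]) cylinder(h = 406, r = 22);
  translate([239, 22, 0]) cylinder(h = 406, r = 22);
  translate([22, 312, 0]) cylinder(h = 406, r = 22);
  translate([239, 312, 0]) cylinder(h = 406, r = 22);
}
translate([276, 806, 0]) {
  translate([0, 0, 406]) cube([261, 334, 24]);
  translate([22, 22, 0]) cylinder(h = 406, r = 22);
  translate([239, 22, 0]) cylinder(h = 406, r = 22);
  translate([22, 312, 0]) cylinder(h = 406, r = 22);
  translate([239, 312, 0]) cylinder(h = 406, r = 22);
}
translate([-471, 131, 0]) {
  translate([0, 0, 406]) cube([261, 334, 24]);
  translate([22, 22, 0]) cylinder(h = 406, r = 22);
  translate([239, 22, 0]) cylinder(h = 406, r = 22);
  translate([22, 312, 0]) cylinder(h = 406, r = 22);
  translate([239, 312, 0]) cylinder(h = 406, r = 22);
}
translate([1023, 131, 0]) {
  translate([0, 0, 406]) cube([261, 334, 24]);
  translate([22, 22, 0]) cylinder(h = 406, r = 22);
  translate([239, 22, 0]) cylinder(h = 406, r = 22);
  translate([22, 312, 0]) cylinder(h = 406, r = 22);
  translate([239, 312, 0]) cylinder(h = 406, r = 22);
}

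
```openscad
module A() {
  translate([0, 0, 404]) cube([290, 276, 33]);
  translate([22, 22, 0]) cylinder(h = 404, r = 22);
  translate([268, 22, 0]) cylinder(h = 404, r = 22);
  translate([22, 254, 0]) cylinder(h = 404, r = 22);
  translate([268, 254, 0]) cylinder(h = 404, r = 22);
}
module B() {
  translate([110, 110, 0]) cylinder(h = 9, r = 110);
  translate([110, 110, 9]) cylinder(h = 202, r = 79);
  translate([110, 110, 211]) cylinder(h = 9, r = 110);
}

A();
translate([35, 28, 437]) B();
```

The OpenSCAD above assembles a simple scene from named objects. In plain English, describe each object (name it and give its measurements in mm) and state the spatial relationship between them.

A is a four-legged stool. The seat is a 290×276×33 mm slab whose top surface is at z = 437 mm; four round legs, each 44 mm in diameter, run from the floor (z = 0) to the underside of the seat, each leg's axis is inset half a diameter from the nearest pair of seat edges (so the leg's bounding box is flush with the corner).

B is a spool: two coaxial disc flanges of radius 110 mm and thickness 9 mm, joined by a core cylinder of radius 79 mm and height 202 mm. The lower flange rests on z = 0 and the three cylinders share a vertical axis.

The spool is on top of the stool, centred.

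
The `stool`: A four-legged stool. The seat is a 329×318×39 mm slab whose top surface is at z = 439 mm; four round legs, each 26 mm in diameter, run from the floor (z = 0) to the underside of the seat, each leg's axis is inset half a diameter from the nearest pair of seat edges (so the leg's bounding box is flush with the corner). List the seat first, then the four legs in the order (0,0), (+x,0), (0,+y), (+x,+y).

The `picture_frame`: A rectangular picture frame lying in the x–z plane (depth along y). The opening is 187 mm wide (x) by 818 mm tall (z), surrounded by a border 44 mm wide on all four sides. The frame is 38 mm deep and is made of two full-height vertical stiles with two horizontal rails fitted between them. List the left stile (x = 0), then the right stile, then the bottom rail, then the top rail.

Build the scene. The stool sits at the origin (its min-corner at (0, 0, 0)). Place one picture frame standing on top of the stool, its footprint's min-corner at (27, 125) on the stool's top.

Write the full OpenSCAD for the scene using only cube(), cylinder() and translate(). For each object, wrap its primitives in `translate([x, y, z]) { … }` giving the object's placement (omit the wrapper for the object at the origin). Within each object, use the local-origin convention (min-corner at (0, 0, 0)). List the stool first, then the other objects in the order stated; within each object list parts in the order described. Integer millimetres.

translate([0, 0, 400]) cube([329, 318, 39]);
translate([13, 13, 0]) cylinder(h = 400, r = 13);
translate([316, 13, 0]) cylinder(h = 400, r = 13);
translate([13, 305, 0]) cylinder(h = 400, r = 13);
translate([316, 305, 0]) cylinder(h = 400, r = 13);
translate([27, 125, 439]) {
  cube([44, 38, 906]);
  translate([231, 0, 0]) cube([44, 38, 906]);
  translate([44, 0, 0]) cube([187, 38, 44]);
  translate([44, 0, 862]) cube([187, 38, 44]);
}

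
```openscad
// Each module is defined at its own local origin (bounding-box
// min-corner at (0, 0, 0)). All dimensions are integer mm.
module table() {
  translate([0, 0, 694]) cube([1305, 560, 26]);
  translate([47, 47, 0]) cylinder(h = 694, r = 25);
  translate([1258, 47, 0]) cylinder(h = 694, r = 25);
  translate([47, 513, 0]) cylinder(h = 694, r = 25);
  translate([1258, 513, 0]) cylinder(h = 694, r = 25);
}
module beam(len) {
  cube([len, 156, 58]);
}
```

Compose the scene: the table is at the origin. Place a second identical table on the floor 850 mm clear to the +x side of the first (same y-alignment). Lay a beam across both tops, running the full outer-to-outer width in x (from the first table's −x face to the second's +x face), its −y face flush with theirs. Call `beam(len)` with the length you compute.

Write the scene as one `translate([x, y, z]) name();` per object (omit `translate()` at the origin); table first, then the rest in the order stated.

table();
translate([2155, 0, 0]) table();
translate([0, 0, 720]) beam(3460);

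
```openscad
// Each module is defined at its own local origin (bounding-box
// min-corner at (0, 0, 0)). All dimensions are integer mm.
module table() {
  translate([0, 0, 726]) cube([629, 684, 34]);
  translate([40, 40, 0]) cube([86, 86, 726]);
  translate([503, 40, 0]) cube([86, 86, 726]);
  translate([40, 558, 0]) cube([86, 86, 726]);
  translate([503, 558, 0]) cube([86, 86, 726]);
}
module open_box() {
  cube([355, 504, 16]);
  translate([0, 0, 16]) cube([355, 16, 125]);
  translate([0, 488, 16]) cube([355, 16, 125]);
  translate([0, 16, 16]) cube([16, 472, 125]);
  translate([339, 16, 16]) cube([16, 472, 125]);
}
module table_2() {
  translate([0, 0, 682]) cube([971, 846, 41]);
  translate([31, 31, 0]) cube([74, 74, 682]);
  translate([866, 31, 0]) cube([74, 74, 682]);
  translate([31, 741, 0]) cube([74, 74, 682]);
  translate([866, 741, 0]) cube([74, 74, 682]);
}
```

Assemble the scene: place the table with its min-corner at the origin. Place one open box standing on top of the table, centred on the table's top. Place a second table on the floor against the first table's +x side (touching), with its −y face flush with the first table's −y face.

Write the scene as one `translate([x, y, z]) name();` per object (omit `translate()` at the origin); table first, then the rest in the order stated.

table();
translate([137, 90, 760]) open_box();
translate([629, 0, 0]) table_2();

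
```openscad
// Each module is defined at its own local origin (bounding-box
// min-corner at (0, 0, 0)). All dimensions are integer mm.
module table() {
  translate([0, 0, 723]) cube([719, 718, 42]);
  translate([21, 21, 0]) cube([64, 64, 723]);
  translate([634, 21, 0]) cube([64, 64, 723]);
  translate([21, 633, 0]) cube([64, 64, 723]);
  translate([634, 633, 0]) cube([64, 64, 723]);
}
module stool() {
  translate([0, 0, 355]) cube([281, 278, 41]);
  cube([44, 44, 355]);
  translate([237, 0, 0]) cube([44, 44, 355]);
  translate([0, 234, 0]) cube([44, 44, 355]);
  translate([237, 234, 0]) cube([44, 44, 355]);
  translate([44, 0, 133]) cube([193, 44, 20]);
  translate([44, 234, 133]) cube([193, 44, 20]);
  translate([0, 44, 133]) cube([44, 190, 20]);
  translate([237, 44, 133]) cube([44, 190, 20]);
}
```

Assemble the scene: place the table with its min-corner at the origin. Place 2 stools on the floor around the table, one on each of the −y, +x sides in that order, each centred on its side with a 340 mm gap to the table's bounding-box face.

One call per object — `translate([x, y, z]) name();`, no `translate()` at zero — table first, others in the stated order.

table();
translate([219, -618, 0]) stool();
translate([1059, 220, 0]) stool();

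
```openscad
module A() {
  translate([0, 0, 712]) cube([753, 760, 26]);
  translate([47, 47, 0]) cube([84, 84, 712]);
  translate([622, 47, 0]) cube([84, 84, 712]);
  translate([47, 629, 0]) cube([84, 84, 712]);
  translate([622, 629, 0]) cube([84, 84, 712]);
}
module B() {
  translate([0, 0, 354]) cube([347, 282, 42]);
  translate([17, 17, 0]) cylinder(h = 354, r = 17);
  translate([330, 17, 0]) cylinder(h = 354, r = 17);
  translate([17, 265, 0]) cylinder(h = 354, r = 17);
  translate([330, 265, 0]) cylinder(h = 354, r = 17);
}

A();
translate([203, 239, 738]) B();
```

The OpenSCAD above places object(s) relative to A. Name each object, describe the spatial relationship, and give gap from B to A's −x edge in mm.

A is a table. B is a stool. The stool is on top of the table, centred. The gap from the stool to the table's −x edge is 203 mm.

The stool's min-x is at 203; the table's min-x is 0; gap = 203 mm.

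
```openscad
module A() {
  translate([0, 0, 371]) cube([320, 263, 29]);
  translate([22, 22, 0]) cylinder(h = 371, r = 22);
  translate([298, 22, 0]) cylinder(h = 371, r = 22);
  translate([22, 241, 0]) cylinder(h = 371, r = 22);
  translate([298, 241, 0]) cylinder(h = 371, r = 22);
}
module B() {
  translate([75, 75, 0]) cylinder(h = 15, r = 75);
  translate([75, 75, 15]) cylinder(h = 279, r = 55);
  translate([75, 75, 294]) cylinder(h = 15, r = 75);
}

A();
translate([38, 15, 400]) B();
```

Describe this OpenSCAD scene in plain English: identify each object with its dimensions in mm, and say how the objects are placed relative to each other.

A is a simple wooden stool: a rectangular seat 320 mm (x) by 263 mm (y), 29 mm thick, top face at z = 400 mm, on four round legs, each 44 mm in diameter. The legs rest on z = 0, each leg's axis is inset half a diameter from the nearest pair of seat edges (so the leg's bounding box is flush with the corner).

B is a spool: two coaxial disc flanges of radius 75 mm and thickness 15 mm, joined by a core cylinder of radius 55 mm and height 279 mm. The lower flange rests on z = 0 and the three cylinders share a vertical axis.

The spool is on top of the stool.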